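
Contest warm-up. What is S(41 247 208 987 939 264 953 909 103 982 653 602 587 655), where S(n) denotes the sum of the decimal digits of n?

201

4+1+2+4+7+2+0+8+9+8+7+9+3+9+2+6+4+9+5+3+9+0+9+1+0+3+9+8+2+6+5+3+6+0+2+5+8+7+6+5+5 = 201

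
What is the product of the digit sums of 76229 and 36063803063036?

1222

S(76229) = 7+6+2+2+9 = 26.
S(36063803063036) = 3+6+0+6+3+8+0+3+0+6+3+0+3+6 = 47.
26 · 47 = 1222.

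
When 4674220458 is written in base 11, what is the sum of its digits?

48

4674220458 in base 11 is 1A89526016.
Digit sum: 1+10+8+9+5+2+6+0+1+6 = 48.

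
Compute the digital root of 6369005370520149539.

5

6+3+6+9+0+0+5+3+7+0+5+2+0+1+4+9+5+3+9 = 77
7+7 = 14
1+4 = 5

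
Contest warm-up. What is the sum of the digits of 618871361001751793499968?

119

6+1+8+8+7+1+3+6+1+0+0+1+7+5+1+7+9+3+4+9+9+9+6+8 = 119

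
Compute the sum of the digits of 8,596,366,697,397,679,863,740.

8+5+9+6+3+6+6+6+9+7+3+9+7+6+7+9+8+6+3+7+4+0 = 134

134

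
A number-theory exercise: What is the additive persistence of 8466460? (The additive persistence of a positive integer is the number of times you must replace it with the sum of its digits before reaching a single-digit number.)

2

8466460 → 34 → 7 (2 steps)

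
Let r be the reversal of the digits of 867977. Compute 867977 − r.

Reverse of 867977 is 779768.
867977 − 779768 = 88209

88209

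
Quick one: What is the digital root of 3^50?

9

The digital root of n equals n mod 9 (or 9 when 9 | n), so we need 3^50 mod 9.
3^50 ≡ 0 (mod 9), so the digital root is 9.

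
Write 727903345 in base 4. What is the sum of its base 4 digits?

25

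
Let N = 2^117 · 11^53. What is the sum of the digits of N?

409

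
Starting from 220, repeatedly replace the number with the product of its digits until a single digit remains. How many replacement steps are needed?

1

220 → 0 (1 step)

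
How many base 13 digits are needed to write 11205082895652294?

15

11205082895652294 in base 13 is 2ACC37A2482A53C, which has 15 digits.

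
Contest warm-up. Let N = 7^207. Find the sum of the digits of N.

820

7^207 = 8615773691943899650986589643014454171848473996172844739016318215226539579881879207613030381830302398070501833741646749213850513729778215737863236621587834528384934525433983543
Sum of its 175 digits: 820.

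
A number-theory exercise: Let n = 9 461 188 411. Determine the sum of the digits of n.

9+4+6+1+1+8+8+4+1+1 = 43

43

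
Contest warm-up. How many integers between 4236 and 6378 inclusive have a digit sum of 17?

169

The integers in [4236, 6378] that have a digit sum of 17: 4238, 4247, 4256, 4265, 4274, 4283, …, 6362, 6371.
169 qualify.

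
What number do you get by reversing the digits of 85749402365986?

68956320494758

Reversing 85749402365986 gives 68956320494758.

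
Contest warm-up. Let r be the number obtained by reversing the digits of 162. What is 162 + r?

Reverse of 162 is 261.
162 + 261 = 423

423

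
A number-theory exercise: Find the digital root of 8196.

6

8+1+9+6 = 24
2+4 = 6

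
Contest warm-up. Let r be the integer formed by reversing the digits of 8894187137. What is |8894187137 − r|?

1576372149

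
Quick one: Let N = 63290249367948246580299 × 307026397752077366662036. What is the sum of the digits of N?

63290249367948246580299 × 307026397752077366662036 = 19431777276271841510046878795691764785468828764
Sum of its 47 digits: 243.

243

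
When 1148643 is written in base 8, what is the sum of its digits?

20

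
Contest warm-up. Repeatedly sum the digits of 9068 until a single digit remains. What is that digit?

9+0+6+8 = 23
2+3 = 5
(Equivalently, 9068 mod 9 = 5.)

5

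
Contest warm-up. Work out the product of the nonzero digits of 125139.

1×2×5×1×3×9 = 270

270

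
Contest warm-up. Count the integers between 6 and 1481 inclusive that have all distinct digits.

The integers in [6, 1481] that have all distinct digits: 6, 7, 8, 9, 10, 12, …, 1479, 1480.
944 qualify.

944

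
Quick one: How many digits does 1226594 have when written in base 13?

6

1226594 in base 13 is 33C3C5, which has 6 digits.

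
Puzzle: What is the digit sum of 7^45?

163

7^45 = 107006904423598033356356300384937784807
Sum of its 39 digits: 163.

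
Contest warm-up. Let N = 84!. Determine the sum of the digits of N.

84! = 3314240134565353266999387579130131288000666286242049487118846032383059131291716864129885722968716753156177920000000000000000000
Sum of its 127 digits: 477.

477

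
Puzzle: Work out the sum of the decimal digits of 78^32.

243

78^32 = 3523930106911441207311751998440200699479408173742614711894016
Sum of its 61 digits: 243.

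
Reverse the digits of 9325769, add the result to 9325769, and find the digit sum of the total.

Reversal of 9325769 is 9675239; 9325769 + 9675239 = 19001008.
Digit sum of 19001008: 1+9+0+0+1+0+0+8 = 19.

19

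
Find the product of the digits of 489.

288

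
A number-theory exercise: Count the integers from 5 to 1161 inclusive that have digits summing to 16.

74

The integers in [5, 1161] that have digits summing to 16: 79, 88, 97, 169, 178, 187, …, 1096, 1159.
74 qualify.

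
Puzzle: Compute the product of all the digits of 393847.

3×9×3×8×4×7 = 18144

18144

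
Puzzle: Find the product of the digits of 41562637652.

4×1×5×6×2×6×3×7×6×5×2 = 1814400

1814400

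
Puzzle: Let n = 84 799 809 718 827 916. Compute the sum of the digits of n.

103

8+4+7+9+9+8+0+9+7+1+8+8+2+7+9+1+6 = 103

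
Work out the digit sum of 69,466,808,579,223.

6+9+4+6+6+8+0+8+5+7+9+2+2+3 = 75

75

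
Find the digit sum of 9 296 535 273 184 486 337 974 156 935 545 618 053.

181

9+2+9+6+5+3+5+2+7+3+1+8+4+4+8+6+3+3+7+9+7+4+1+5+6+9+3+5+5+4+5+6+1+8+0+5+3 = 181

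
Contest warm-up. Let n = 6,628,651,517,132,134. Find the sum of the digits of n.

61

6+6+2+8+6+5+1+5+1+7+1+3+2+1+3+4 = 61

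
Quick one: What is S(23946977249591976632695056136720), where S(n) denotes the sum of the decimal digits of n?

160

2+3+9+4+6+9+7+7+2+4+9+5+9+1+9+7+6+6+3+2+6+9+5+0+5+6+1+3+6+7+2+0 = 160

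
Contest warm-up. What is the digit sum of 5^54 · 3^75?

5^54 · 3^75 = 33765589641707600083702311567427429117582704520827974192798137664794921875
Sum of its 74 digits: 342.

342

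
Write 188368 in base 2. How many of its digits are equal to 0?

7

188368 in base 2 is 101101111111010000.
The digit 0 appears 7 times.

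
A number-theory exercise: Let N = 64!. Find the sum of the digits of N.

324

64! = 126886932185884164103433389335161480802865516174545192198801894375214704230400000000000000
Sum of its 90 digits: 324.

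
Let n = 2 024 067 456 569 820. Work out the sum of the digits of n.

2+0+2+4+0+6+7+4+5+6+5+6+9+8+2+0 = 66

66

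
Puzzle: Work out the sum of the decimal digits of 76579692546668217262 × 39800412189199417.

181

76579692546668217262 × 39800412189199417 = 3047903328679557458201983942399736254
Sum of its 37 digits: 181.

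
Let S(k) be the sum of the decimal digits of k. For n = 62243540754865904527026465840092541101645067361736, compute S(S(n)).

First digit sum: 200.
2+0+0 = 2.

2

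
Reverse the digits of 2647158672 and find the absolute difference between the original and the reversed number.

121358790

Reverse of 2647158672 is 2768517462.
|2647158672 − 2768517462| = 121358790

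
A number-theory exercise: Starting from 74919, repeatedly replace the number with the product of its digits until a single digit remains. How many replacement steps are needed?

74919 → 2268 → 192 → 18 → 8 (4 steps)

4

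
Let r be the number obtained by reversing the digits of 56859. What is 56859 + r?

Reverse of 56859 is 95865.
56859 + 95865 = 152724

152724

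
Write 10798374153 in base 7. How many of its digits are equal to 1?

2

10798374153 in base 7 is 531410444250.
The digit 1 appears 2 times.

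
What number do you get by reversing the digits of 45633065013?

Reversing 45633065013 gives 31056033654.

31056033654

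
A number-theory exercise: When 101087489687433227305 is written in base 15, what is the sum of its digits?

131

101087489687433227305 in base 15 is 105CB14C9BE3626BDA.
Digit sum: 1+0+5+12+11+1+4+12+9+11+14+3+6+2+6+11+13+10 = 131.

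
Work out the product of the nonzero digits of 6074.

168

6×7×4 = 168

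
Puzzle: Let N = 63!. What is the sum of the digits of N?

333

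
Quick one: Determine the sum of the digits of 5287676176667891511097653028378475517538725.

216

5+2+8+7+6+7+6+1+7+6+6+6+7+8+9+1+5+1+1+0+9+7+6+5+3+0+2+8+3+7+8+4+7+5+5+1+7+5+3+8+7+2+5 = 216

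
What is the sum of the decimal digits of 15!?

45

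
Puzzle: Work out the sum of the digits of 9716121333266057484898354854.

132

9+7+1+6+1+2+1+3+3+3+2+6+6+0+5+7+4+8+4+8+9+8+3+5+4+8+5+4 = 132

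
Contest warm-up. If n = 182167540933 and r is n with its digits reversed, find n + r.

521213302214

Reverse of 182167540933 is 339045761281.
182167540933 + 339045761281 = 521213302214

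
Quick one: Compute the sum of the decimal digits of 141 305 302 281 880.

46

1+4+1+3+0+5+3+0+2+2+8+1+8+8+0 = 46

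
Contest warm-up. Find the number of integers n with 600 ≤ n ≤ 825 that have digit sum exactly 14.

The integers in [600, 825] that have digit sum exactly 14: 608, 617, 626, 635, 644, 653, …, 815, 824.
20 qualify.

20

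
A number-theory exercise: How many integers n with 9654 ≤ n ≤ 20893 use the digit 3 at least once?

3752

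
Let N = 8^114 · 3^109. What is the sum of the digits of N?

720

8^114 · 3^109 = 90881457114660848926224958918880660715836381514679567498060550625637440985706454143893216937083481588759014644106785963348861960001539550278232472951980032
Sum of its 155 digits: 720.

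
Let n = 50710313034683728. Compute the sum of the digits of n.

61

5+0+7+1+0+3+1+3+0+3+4+6+8+3+7+2+8 = 61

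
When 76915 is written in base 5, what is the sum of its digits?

15

76915 in base 5 is 4430130.
Digit sum: 4+4+3+0+1+3+0 = 15.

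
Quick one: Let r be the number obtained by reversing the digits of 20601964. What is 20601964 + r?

Reverse of 20601964 is 46910602.
20601964 + 46910602 = 67512566

67512566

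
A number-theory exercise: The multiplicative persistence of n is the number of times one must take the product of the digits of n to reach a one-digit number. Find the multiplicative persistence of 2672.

4

2672 → 168 → 48 → 32 → 6 (4 steps)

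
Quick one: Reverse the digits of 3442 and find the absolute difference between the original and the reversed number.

Reverse of 3442 is 2443.
|3442 − 2443| = 999

999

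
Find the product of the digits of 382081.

3×8×2×0×8×1 = 0

0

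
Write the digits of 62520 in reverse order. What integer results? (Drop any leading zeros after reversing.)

2526

Reversing 62520 gives 2526.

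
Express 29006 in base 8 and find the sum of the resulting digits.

29006 in base 8 is 70516.
Digit sum: 7+0+5+1+6 = 19.

19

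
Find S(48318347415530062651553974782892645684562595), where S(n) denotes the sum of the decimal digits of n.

4+8+3+1+8+3+4+7+4+1+5+5+3+0+0+6+2+6+5+1+5+5+3+9+7+4+7+8+2+8+9+2+6+4+5+6+8+4+5+6+2+5+9+5 = 210

210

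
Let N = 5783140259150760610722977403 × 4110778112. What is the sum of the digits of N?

150

5783140259150760610722977403 × 4110778112 = 23773206395942954426711768003723003136
Sum of its 38 digits: 150.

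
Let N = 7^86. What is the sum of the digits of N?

364

7^86 = 4769045228788439966405717081859702655999169022609320640655796073352869649
Sum of its 73 digits: 364.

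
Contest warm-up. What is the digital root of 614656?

1

6+1+4+6+5+6 = 28
2+8 = 10
1+0 = 1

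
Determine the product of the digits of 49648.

6912

4×9×6×4×8 = 6912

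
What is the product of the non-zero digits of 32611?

36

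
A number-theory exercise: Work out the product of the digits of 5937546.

113400

5×9×3×7×5×4×6 = 113400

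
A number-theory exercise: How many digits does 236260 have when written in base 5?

236260 in base 5 is 30030020, which has 8 digits.

8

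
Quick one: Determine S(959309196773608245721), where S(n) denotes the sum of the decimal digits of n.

103

9+5+9+3+0+9+1+9+6+7+7+3+6+0+8+2+4+5+7+2+1 = 103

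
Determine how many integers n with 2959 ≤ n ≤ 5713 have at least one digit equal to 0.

771

The integers in [2959, 5713] that have at least one digit equal to 0: 2960, 2970, 2980, 2990, 3000, 3001, …, 5709, 5710.
771 qualify.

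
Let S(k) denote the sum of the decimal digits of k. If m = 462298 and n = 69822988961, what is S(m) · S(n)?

2108

S(462298) = 4+6+2+2+9+8 = 31.
S(69822988961) = 6+9+8+2+2+9+8+8+9+6+1 = 68.
31 · 68 = 2108.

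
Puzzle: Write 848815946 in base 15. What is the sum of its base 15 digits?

848815946 in base 15 is 4E7BB04B.
Digit sum: 4+14+7+11+11+0+4+11 = 62.

62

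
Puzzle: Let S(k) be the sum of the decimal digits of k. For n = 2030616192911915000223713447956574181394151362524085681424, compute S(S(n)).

First digit sum: 218.
2+1+8 = 11.

11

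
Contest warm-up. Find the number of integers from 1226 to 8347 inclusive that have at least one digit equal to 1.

The integers in [1226, 8347] that have at least one digit equal to 1: 1226, 1227, 1228, 1229, 1230, 1231, …, 8331, 8341.
2552 qualify.

2552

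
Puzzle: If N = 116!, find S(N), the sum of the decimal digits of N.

116! = 33931086844518982011982560935885732032396635556994207701963662088123265314176330336254535971207181169698868584991941607780111073928236261199604691797570505851011072000000000000000000000000000
Sum of its 191 digits: 729.

729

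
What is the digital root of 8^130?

1

The digital root of n equals n mod 9 (or 9 when 9 | n), so we need 8^130 mod 9.
8^130 ≡ 1 (mod 9), so the digital root is 1.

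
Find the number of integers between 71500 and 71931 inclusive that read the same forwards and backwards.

5

The integers in [71500, 71931] that read the same forwards and backwards: 71517, 71617, 71717, 71817, 71917.
5 qualify.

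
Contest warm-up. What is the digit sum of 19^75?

406

19^75 = 806343466664501958883962520287018859560965241046221848612532346349415118247222072013272915091499
Sum of its 96 digits: 406.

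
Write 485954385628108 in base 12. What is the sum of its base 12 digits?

485954385628108 in base 12 is 4660527060A064.
Digit sum: 4+6+6+0+5+2+7+0+6+0+10+0+6+4 = 56.

56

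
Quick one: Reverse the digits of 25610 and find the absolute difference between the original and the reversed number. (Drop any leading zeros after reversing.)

Reverse of 25610 is 1652.
|25610 − 1652| = 23958

23958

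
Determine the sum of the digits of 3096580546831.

58

3+0+9+6+5+8+0+5+4+6+8+3+1 = 58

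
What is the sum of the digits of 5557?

22

5+5+5+7 = 22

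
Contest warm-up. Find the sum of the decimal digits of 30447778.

3+0+4+4+7+7+7+8 = 40

40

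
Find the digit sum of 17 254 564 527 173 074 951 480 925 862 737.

1+7+2+5+4+5+6+4+5+2+7+1+7+3+0+7+4+9+5+1+4+8+0+9+2+5+8+6+2+7+3+7 = 146

146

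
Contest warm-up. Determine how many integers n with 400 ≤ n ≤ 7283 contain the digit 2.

The integers in [400, 7283] that contain the digit 2: 402, 412, 420, 421, 422, 423, …, 7282, 7283.
2591 qualify.

2591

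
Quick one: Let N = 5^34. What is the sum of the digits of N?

103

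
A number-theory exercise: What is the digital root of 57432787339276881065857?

5+7+4+3+2+7+8+7+3+3+9+2+7+6+8+8+1+0+6+5+8+5+7 = 121
1+2+1 = 4

4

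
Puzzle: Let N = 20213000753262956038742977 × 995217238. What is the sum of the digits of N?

20213000753262956038742977 × 995217238 = 20116326781354278596593206561837526
Sum of its 35 digits: 154.

154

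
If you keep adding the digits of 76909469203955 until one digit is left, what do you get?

2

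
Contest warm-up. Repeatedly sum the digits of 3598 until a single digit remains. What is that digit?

3+5+9+8 = 25
2+5 = 7

7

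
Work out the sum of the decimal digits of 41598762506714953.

82

4+1+5+9+8+7+6+2+5+0+6+7+1+4+9+5+3 = 82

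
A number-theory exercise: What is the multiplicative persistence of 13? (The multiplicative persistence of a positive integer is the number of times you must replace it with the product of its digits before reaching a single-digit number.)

13 → 3 (1 step)

1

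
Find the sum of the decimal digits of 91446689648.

65

9+1+4+4+6+6+8+9+6+4+8 = 65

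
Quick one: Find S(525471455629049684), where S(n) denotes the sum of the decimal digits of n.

5+2+5+4+7+1+4+5+5+6+2+9+0+4+9+6+8+4 = 86

86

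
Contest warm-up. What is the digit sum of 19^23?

145

19^23 = 257829627945307727248226067259
Sum of its 30 digits: 145.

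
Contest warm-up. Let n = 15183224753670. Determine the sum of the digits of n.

1+5+1+8+3+2+2+4+7+5+3+6+7+0 = 54

54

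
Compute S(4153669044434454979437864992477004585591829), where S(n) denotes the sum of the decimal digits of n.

217

4+1+5+3+6+6+9+0+4+4+4+3+4+4+5+4+9+7+9+4+3+7+8+6+4+9+9+2+4+7+7+0+0+4+5+8+5+5+9+1+8+2+9 = 217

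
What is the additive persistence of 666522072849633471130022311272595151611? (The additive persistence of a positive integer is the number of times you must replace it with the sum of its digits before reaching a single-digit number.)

3

666522072849633471130022311272595151611 → 139 → 13 → 4 (3 steps)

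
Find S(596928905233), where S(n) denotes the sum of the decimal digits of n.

61

5+9+6+9+2+8+9+0+5+2+3+3 = 61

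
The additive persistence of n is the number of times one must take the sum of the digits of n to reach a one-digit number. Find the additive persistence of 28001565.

28001565 → 27 → 9 (2 steps)

2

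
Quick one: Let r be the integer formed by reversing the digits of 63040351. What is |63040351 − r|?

47736315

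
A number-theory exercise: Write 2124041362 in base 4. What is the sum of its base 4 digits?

25

2124041362 in base 4 is 1332212210302102.
Digit sum: 1+3+3+2+2+1+2+2+1+0+3+0+2+1+0+2 = 25.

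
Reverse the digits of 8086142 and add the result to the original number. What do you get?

10502950

Reverse of 8086142 is 2416808.
8086142 + 2416808 = 10502950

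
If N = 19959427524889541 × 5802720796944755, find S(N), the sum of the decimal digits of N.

19959427524889541 × 5802720796944755 = 115818985193788116114871654307455
Sum of its 33 digits: 151.

151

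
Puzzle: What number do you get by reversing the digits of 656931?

139656

Reversing 656931 gives 139656.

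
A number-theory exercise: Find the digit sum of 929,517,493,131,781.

70

9+2+9+5+1+7+4+9+3+1+3+1+7+8+1 = 70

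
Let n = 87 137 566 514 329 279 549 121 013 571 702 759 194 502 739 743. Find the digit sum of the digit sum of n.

10

First digit sum: 208.
2+0+8 = 10.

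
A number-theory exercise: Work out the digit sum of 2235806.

2+2+3+5+8+0+6 = 26

26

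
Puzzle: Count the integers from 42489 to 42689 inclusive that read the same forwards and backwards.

2

The integers in [42489, 42689] that read the same forwards and backwards: 42524, 42624.
2 qualify.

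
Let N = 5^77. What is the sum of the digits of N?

245

5^77 = 661744490042422139897126953655970282852649688720703125
Sum of its 54 digits: 245.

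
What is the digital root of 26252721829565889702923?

2

2+6+2+5+2+7+2+1+8+2+9+5+6+5+8+8+9+7+0+2+9+2+3 = 110
1+1+0 = 2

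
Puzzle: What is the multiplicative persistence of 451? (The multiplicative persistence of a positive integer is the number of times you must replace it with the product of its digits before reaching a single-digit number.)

2

451 → 20 → 0 (2 steps)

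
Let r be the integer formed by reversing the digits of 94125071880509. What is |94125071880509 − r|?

Reverse of 94125071880509 is 90508817052149.
|94125071880509 − 90508817052149| = 3616254828360

3616254828360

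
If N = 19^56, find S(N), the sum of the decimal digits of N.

316

19^56 = 407569478172909828847318650548420153417875032325531352984650263038054881
Sum of its 72 digits: 316.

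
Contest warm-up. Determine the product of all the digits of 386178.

3×8×6×1×7×8 = 8064

8064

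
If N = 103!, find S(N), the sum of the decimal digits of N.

621

103! = 99029007164861804075467152545817733490901658221144924830052805546998766658416222832141441073883538492653516385977292093222882134415149891584000000000000000000000000
Sum of its 164 digits: 621.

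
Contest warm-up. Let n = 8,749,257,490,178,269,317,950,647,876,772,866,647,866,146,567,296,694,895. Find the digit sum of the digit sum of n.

First digit sum: 311.
3+1+1 = 5.

5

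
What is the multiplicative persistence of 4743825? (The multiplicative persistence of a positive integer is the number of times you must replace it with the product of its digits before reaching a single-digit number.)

4743825 → 26880 → 0 (2 steps)

2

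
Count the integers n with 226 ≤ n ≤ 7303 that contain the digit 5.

The integers in [226, 7303] that contain the digit 5: 235, 245, 250, 251, 252, 253, …, 7285, 7295.
2642 qualify.

2642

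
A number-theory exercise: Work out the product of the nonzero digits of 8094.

288

8×9×4 = 288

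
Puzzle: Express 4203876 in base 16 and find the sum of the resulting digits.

4203876 in base 16 is 402564.
Digit sum: 4+0+2+5+6+4 = 21.

21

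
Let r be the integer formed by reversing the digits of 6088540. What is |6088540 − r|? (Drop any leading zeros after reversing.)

Reverse of 6088540 is 458806.
|6088540 − 458806| = 5629734

5629734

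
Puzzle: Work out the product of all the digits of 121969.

972

1×2×1×9×6×9 = 972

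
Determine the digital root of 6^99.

The digital root of n equals n mod 9 (or 9 when 9 | n), so we need 6^99 mod 9.
6^99 ≡ 0 (mod 9), so the digital root is 9.

9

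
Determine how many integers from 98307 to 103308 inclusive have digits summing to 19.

205

The integers in [98307, 103308] that have digits summing to 19: 99001, 99010, 99100, 100099, 100189, 100198, …, 103285, 103294.
205 qualify.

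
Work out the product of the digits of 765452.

8400

7×6×5×4×5×2 = 8400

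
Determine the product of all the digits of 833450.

8×3×3×4×5×0 = 0

0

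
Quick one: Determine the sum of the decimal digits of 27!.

27! = 10888869450418352160768000000
Sum of its 29 digits: 108.

108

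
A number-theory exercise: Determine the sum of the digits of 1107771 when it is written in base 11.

31

1107771 in base 11 is 697315.
Digit sum: 6+9+7+3+1+5 = 31.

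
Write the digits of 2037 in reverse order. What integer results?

7302

Reversing 2037 gives 7302.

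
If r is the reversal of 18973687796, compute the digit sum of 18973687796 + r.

Reversal of 18973687796 is 69778637981; 18973687796 + 69778637981 = 88752325777.
Digit sum of 88752325777: 8+8+7+5+2+3+2+5+7+7+7 = 61.

61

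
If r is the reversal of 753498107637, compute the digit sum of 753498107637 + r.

Reversal of 753498107637 is 736701894357; 753498107637 + 736701894357 = 1490200001994.
Digit sum of 1490200001994: 1+4+9+0+2+0+0+0+0+1+9+9+4 = 39.

39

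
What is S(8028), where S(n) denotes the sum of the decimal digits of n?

8+0+2+8 = 18

18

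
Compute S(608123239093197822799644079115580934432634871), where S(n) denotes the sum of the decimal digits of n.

6+0+8+1+2+3+2+3+9+0+9+3+1+9+7+8+2+2+7+9+9+6+4+4+0+7+9+1+1+5+5+8+0+9+3+4+4+3+2+6+3+4+8+7+1 = 204

204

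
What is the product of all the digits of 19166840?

1×9×1×6×6×8×4×0 = 0

0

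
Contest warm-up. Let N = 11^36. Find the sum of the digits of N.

172

11^36 = 30912680532870672635673352936887453361
Sum of its 38 digits: 172.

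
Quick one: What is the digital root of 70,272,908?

8

7+0+2+7+2+9+0+8 = 35
3+5 = 8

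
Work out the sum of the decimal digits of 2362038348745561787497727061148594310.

167

2+3+6+2+0+3+8+3+4+8+7+4+5+5+6+1+7+8+7+4+9+7+7+2+7+0+6+1+1+4+8+5+9+4+3+1+0 = 167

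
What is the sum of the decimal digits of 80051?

8+0+0+5+1 = 14

14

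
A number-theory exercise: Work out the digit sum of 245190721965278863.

85

2+4+5+1+9+0+7+2+1+9+6+5+2+7+8+8+6+3 = 85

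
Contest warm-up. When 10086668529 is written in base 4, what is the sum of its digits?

24

10086668529 in base 4 is 21121031211203301.
Digit sum: 2+1+1+2+1+0+3+1+2+1+1+2+0+3+3+0+1 = 24.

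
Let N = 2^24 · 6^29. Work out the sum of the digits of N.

144

2^24 · 6^29 = 618167483853567203981641383936
Sum of its 30 digits: 144.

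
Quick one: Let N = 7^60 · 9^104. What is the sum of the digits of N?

7^60 · 9^104 = 885326334121669818369602778715722400947692533629451594546893129878152862021239915966218990038074430820868456600830680970362032898737978780887700686561
Sum of its 150 digits: 711.

711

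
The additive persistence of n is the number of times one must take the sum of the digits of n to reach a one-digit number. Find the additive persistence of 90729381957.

2

90729381957 → 60 → 6 (2 steps)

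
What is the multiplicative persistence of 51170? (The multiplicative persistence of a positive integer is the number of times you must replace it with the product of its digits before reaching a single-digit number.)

1

51170 → 0 (1 step)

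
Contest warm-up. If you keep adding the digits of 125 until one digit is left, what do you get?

1+2+5 = 8

8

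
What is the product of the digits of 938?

216

9×3×8 = 216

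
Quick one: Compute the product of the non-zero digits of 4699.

1944

4×6×9×9 = 1944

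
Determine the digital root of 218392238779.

2+1+8+3+9+2+2+3+8+7+7+9 = 61
6+1 = 7
(Equivalently, 218392238779 mod 9 = 7.)

7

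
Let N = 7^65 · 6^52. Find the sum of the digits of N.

423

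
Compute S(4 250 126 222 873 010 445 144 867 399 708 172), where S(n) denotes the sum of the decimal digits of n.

134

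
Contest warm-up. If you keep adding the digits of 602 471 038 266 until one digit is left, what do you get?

6+0+2+4+7+1+0+3+8+2+6+6 = 45
4+5 = 9

9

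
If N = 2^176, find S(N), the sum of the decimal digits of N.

256

2^176 = 95780971304118053647396689196894323976171195136475136
Sum of its 53 digits: 256.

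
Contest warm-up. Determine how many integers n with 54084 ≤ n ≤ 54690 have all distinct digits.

172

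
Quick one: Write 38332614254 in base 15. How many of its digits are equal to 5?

38332614254 in base 15 is EE542696E.
The digit 5 appears 1 time.

1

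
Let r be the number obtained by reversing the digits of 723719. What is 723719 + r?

1641046

Reverse of 723719 is 917327.
723719 + 917327 = 1641046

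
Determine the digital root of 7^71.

The digital root of n equals n mod 9 (or 9 when 9 | n), so we need 7^71 mod 9.
7^71 ≡ 4 (mod 9), so the digital root is 4.

4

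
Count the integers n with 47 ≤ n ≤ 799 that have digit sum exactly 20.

The integers in [47, 799] that have digit sum exactly 20: 299, 389, 398, 479, 488, 497, …, 785, 794.
21 qualify.

21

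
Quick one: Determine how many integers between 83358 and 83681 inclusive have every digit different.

120

The integers in [83358, 83681] that have every digit different: 83401, 83402, 83405, 83406, 83407, 83409, …, 83675, 83679.
120 qualify.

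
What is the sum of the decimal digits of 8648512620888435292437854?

122

8+6+4+8+5+1+2+6+2+0+8+8+8+4+3+5+2+9+2+4+3+7+8+5+4 = 122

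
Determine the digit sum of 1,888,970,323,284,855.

1+8+8+8+9+7+0+3+2+3+2+8+4+8+5+5 = 81

81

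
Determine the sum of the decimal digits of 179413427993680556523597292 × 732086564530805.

173

179413427993680556523597292 × 732086564530805 = 131346160130588556985153734225492748580060
Sum of its 42 digits: 173.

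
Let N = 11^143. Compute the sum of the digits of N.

11^143 = 83014504043516114238617518660326556546313176546869065167631121744471596699130380985009587786399115839577732012779161958204432129542465376847858357731
Sum of its 149 digits: 671.

671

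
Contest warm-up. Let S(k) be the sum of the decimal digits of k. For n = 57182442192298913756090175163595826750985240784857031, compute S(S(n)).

First digit sum: 245.
2+4+5 = 11.

11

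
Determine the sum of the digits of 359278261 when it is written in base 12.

359278261 in base 12 is A03A37B1.
Digit sum: 10+0+3+10+3+7+11+1 = 45.

45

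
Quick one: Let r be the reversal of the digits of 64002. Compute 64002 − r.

Reverse of 64002 is 20046.
64002 − 20046 = 43956

43956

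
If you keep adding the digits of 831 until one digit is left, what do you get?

3

8+3+1 = 12
1+2 = 3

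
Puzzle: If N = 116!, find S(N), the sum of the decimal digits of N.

729

116! = 33931086844518982011982560935885732032396635556994207701963662088123265314176330336254535971207181169698868584991941607780111073928236261199604691797570505851011072000000000000000000000000000
Sum of its 191 digits: 729.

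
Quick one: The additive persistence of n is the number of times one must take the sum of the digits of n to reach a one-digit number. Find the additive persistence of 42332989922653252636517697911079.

2

42332989922653252636517697911079 → 153 → 9 (2 steps)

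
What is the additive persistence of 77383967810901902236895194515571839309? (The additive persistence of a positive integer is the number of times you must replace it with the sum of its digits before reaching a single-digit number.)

3

77383967810901902236895194515571839309 → 183 → 12 → 3 (3 steps)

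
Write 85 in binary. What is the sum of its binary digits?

4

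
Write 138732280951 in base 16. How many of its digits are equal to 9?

138732280951 in base 16 is 204D169C77.
The digit 9 appears 1 time.

1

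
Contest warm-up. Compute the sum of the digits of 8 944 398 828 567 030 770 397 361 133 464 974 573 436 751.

209

8+9+4+4+3+9+8+8+2+8+5+6+7+0+3+0+7+7+0+3+9+7+3+6+1+1+3+3+4+6+4+9+7+4+5+7+3+4+3+6+7+5+1 = 209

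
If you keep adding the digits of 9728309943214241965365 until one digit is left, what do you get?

3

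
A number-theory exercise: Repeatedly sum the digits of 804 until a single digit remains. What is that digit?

8+0+4 = 12
1+2 = 3
(Equivalently, 804 mod 9 = 3.)

3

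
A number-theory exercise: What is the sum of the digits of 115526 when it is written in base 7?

115526 in base 7 is 660545.
Digit sum: 6+6+0+5+4+5 = 26.

26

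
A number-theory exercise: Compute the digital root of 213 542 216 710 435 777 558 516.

2+1+3+5+4+2+2+1+6+7+1+0+4+3+5+7+7+7+5+5+8+5+1+6 = 97
9+7 = 16
1+6 = 7

7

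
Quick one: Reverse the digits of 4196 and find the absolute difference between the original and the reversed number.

Reverse of 4196 is 6914.
|4196 − 6914| = 2718

2718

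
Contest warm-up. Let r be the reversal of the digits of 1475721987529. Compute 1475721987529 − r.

-7782169288212

Reverse of 1475721987529 is 9257891275741.
1475721987529 − 9257891275741 = -7782169288212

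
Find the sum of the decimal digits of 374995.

37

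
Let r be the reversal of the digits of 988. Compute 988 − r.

99

Reverse of 988 is 889.
988 − 889 = 99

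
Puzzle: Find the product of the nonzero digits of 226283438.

2×2×6×2×8×3×4×3×8 = 110592

110592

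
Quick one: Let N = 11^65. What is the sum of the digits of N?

338

11^65 = 49037072529784926354564633467068256934391775784906793870653283088651
Sum of its 68 digits: 338.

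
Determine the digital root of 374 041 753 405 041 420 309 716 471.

2

3+7+4+0+4+1+7+5+3+4+0+5+0+4+1+4+2+0+3+0+9+7+1+6+4+7+1 = 92
9+2 = 11
1+1 = 2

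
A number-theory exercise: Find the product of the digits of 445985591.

4×4×5×9×8×5×5×9×1 = 1296000

1296000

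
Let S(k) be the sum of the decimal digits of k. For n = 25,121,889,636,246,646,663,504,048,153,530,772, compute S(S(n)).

First digit sum: 148.
1+4+8 = 13.

13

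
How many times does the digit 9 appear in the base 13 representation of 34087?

1

34087 in base 13 is 12691.
The digit 9 appears 1 time.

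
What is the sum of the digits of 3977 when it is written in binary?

7

3977 in base 2 is 111110001001.
Digit sum: 1+1+1+1+1+0+0+0+1+0+0+1 = 7.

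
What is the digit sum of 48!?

48! = 12413915592536072670862289047373375038521486354677760000000000
Sum of its 62 digits: 234.

234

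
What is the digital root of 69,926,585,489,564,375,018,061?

6+9+9+2+6+5+8+5+4+8+9+5+6+4+3+7+5+0+1+8+0+6+1 = 117
1+1+7 = 9

9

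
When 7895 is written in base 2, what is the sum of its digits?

10

7895 in base 2 is 1111011010111.
Digit sum: 1+1+1+1+0+1+1+0+1+0+1+1+1 = 10.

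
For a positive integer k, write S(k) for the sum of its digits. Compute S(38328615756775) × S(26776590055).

3796

S(38328615756775) = 3+8+3+2+8+6+1+5+7+5+6+7+7+5 = 73.
S(26776590055) = 2+6+7+7+6+5+9+0+0+5+5 = 52.
73 · 52 = 3796.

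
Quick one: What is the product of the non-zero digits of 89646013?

31104

8×9×6×4×6×1×3 = 31104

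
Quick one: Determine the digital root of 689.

5

6+8+9 = 23
2+3 = 5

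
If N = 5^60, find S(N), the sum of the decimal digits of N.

199

5^60 = 867361737988403547205962240695953369140625
Sum of its 42 digits: 199.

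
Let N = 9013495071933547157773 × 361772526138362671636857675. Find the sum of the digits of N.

9013495071933547157773 × 361772526138362671636857675 = 3260834881509082318346034978987487289085170957775
Sum of its 49 digits: 246.

246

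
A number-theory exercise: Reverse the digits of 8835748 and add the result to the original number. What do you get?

17311136

Reverse of 8835748 is 8475388.
8835748 + 8475388 = 17311136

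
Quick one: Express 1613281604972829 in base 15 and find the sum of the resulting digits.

1613281604972829 in base 15 is C67A2544265D9.
Digit sum: 12+6+7+10+2+5+4+4+2+6+5+13+9 = 85.

85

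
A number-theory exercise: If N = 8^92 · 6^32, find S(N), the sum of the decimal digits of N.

8^92 · 6^32 = 966315210128722872723784809015586402461444951704359702599316709564211361594784783250165829449266711595319296
Sum of its 108 digits: 486.

486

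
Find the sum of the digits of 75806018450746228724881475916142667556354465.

204

7+5+8+0+6+0+1+8+4+5+0+7+4+6+2+2+8+7+2+4+8+8+1+4+7+5+9+1+6+1+4+2+6+6+7+5+5+6+3+5+4+4+6+5 = 204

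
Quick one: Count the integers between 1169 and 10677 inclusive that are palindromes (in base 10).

95

The integers in [1169, 10677] that are palindromes (in base 10): 1221, 1331, 1441, 1551, 1661, 1771, …, 10501, 10601.
95 qualify.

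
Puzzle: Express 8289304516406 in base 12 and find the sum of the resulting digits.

67

8289304516406 in base 12 is B1A633388932.
Digit sum: 11+1+10+6+3+3+3+8+8+9+3+2 = 67.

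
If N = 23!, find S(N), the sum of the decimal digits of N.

23! = 25852016738884976640000
Sum of its 23 digits: 99.

99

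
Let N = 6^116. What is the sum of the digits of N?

6^116 = 1843083641481566340707871945770164414220238549262930175649740122962600025094496746477715456
Sum of its 91 digits: 387.

387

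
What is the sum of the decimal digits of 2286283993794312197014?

100

2+2+8+6+2+8+3+9+9+3+7+9+4+3+1+2+1+9+7+0+1+4 = 100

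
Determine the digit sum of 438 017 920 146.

4+3+8+0+1+7+9+2+0+1+4+6 = 45

45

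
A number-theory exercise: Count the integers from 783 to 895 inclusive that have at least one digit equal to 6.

20

The integers in [783, 895] that have at least one digit equal to 6: 786, 796, 806, 816, 826, 836, …, 876, 886.
20 qualify.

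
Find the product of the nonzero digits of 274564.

6720

2×7×4×5×6×4 = 6720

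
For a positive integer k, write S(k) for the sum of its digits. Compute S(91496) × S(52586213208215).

S(91496) = 9+1+4+9+6 = 29.
S(52586213208215) = 5+2+5+8+6+2+1+3+2+0+8+2+1+5 = 50.
29 · 50 = 1450.

1450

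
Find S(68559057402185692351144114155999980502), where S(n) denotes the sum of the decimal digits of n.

6+8+5+5+9+0+5+7+4+0+2+1+8+5+6+9+2+3+5+1+1+4+4+1+1+4+1+5+5+9+9+9+9+8+0+5+0+2 = 168

168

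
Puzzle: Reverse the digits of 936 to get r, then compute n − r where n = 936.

297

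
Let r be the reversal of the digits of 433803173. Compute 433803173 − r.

62494839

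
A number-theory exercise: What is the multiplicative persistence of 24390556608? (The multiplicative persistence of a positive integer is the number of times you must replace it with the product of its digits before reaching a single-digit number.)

1

24390556608 → 0 (1 step)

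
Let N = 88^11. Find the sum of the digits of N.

112

88^11 = 2450808588882738675712
Sum of its 22 digits: 112.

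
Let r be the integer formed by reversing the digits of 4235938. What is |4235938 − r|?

Reverse of 4235938 is 8395324.
|4235938 − 8395324| = 4159386

4159386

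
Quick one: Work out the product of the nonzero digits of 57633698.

5×7×6×3×3×6×9×8 = 816480

816480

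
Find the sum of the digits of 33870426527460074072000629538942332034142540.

156

3+3+8+7+0+4+2+6+5+2+7+4+6+0+0+7+4+0+7+2+0+0+0+6+2+9+5+3+8+9+4+2+3+3+2+0+3+4+1+4+2+5+4+0 = 156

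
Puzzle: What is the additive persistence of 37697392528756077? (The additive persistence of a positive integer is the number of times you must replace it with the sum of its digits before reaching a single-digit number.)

37697392528756077 → 93 → 12 → 3 (3 steps)

3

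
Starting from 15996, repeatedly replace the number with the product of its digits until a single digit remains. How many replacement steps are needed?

15996 → 2430 → 0 (2 steps)

2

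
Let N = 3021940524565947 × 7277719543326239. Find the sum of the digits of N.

150

3021940524565947 × 7277719543326239 = 21992835614403138928996090983333
Sum of its 32 digits: 150.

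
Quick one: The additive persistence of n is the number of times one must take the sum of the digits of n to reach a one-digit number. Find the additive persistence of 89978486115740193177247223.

2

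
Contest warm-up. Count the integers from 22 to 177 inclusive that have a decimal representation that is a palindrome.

16

The integers in [22, 177] that have a decimal representation that is a palindrome: 22, 33, 44, 55, 66, 77, …, 161, 171.
16 qualify.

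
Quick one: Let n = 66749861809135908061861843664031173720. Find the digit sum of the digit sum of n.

14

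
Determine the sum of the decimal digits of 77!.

432

77! = 145183092028285869634070784086308284983740379224208358846781574688061991349156420080065207861248000000000000000000
Sum of its 114 digits: 432.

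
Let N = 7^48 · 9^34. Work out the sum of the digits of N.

7^48 · 9^34 = 10208248689434863367433568791270070799955167177344534629102124913592708561
Sum of its 74 digits: 333.

333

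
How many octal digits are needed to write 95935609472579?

16

95935609472579 in base 8 is 2564027773103103, which has 16 digits.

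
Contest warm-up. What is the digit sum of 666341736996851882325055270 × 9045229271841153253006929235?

235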